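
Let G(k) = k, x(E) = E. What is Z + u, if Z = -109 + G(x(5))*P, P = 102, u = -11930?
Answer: -11529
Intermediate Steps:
Z = 401 (Z = -109 + 5*102 = -109 + 510 = 401)
Z + u = 401 - 11930 = -11529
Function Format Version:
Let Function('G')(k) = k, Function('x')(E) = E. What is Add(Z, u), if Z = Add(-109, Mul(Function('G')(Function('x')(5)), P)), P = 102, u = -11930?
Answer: -11529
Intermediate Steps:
Z = 401 (Z = Add(-109, Mul(5, 102)) = Add(-109, 510) = 401)
Add(Z, u) = Add(401, -11930) = -11529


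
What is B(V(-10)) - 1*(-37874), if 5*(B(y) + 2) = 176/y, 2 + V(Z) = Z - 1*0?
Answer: 568036/15 ≈ 37869.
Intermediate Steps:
V(Z) = -2 + Z (V(Z) = -2 + (Z - 1*0) = -2 + (Z + 0) = -2 + Z)
B(y) = -2 + 176/(5*y) (B(y) = -2 + (176/y)/5 = -2 + 176/(5*y))
B(V(-10)) - 1*(-37874) = (-2 + 176/(5*(-2 - 10))) - 1*(-37874) = (-2 + (176/5)/(-12)) + 37874 = (-2 + (176/5)*(-1/12)) + 37874 = (-2 - 44/15) + 37874 = -74/15 + 37874 = 568036/15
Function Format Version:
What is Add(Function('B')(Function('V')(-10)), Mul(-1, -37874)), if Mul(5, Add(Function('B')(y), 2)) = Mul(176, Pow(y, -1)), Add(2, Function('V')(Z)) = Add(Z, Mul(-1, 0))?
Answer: Rational(568036, 15) ≈ 37869.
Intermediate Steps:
Function('V')(Z) = Add(-2, Z) (Function('V')(Z) = Add(-2, Add(Z, Mul(-1, 0))) = Add(-2, Add(Z, 0)) = Add(-2, Z))
Function('B')(y) = Add(-2, Mul(Rational(176, 5), Pow(y, -1))) (Function('B')(y) = Add(-2, Mul(Rational(1, 5), Mul(176, Pow(y, -1)))) = Add(-2, Mul(Rational(176, 5), Pow(y, -1))))
Add(Function('B')(Function('V')(-10)), Mul(-1, -37874)) = Add(Add(-2, Mul(Rational(176, 5), Pow(Add(-2, -10), -1))), Mul(-1, -37874)) = Add(Add(-2, Mul(Rational(176, 5), Pow(-12, -1))), 37874) = Add(Add(-2, Mul(Rational(176, 5), Rational(-1, 12))), 37874) = Add(Add(-2, Rational(-44, 15)), 37874) = Add(Rational(-74, 15), 37874) = Rational(568036, 15)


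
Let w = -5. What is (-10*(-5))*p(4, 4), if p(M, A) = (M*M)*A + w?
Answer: 2950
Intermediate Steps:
p(M, A) = -5 + A*M² (p(M, A) = (M*M)*A - 5 = M²*A - 5 = A*M² - 5 = -5 + A*M²)
(-10*(-5))*p(4, 4) = (-10*(-5))*(-5 + 4*4²) = 50*(-5 + 4*16) = 50*(-5 + 64) = 50*59 = 2950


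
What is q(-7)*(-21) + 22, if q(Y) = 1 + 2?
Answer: -41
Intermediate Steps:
q(Y) = 3
q(-7)*(-21) + 22 = 3*(-21) + 22 = -63 + 22 = -41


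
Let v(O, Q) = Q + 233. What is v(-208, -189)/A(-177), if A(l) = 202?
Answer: 22/101 ≈ 0.21782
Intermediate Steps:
v(O, Q) = 233 + Q
v(-208, -189)/A(-177) = (233 - 189)/202 = 44*(1/202) = 22/101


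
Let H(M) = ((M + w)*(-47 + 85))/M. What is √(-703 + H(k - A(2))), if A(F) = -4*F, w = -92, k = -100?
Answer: I*√627 ≈ 25.04*I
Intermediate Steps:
H(M) = (-3496 + 38*M)/M (H(M) = ((M - 92)*(-47 + 85))/M = ((-92 + M)*38)/M = (-3496 + 38*M)/M)
√(-703 + H(k - A(2))) = √(-703 + (38 - 3496/(-100 - (-4)*2))) = √(-703 + (38 - 3496/(-100 - 1*(-8)))) = √(-703 + (38 - 3496/(-100 + 8))) = √(-703 + (38 - 3496/(-92))) = √(-703 + (38 - 3496*(-1/92))) = √(-703 + (38 + 38)) = √(-703 + 76) = √(-627) = I*√627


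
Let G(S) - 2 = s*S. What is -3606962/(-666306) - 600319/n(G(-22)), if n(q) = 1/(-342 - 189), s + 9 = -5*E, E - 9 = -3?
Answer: 106198980056998/333153 ≈ 3.1877e+8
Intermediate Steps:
E = 6 (E = 9 - 3 = 6)
s = -39 (s = -9 - 5*6 = -9 - 30 = -39)
G(S) = 2 - 39*S
n(q) = -1/531 (n(q) = 1/(-531) = -1/531)
-3606962/(-666306) - 600319/n(G(-22)) = -3606962/(-666306) - 600319/(-1/531) = -3606962*(-1/666306) - 600319*(-531) = 1803481/333153 + 318769389 = 106198980056998/333153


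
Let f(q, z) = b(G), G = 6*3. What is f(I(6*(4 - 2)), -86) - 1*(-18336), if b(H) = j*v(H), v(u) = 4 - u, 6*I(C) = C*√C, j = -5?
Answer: 18406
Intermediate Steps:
G = 18
I(C) = C^(3/2)/6 (I(C) = (C*√C)/6 = C^(3/2)/6)
b(H) = -20 + 5*H (b(H) = -5*(4 - H) = -20 + 5*H)
f(q, z) = 70 (f(q, z) = -20 + 5*18 = -20 + 90 = 70)
f(I(6*(4 - 2)), -86) - 1*(-18336) = 70 - 1*(-18336) = 70 + 18336 = 18406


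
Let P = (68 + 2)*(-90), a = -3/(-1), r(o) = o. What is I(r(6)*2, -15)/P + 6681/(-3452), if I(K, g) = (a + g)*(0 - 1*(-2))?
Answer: -3500621/1812300 ≈ -1.9316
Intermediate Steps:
a = 3 (a = -3*(-1) = 3)
I(K, g) = 6 + 2*g (I(K, g) = (3 + g)*(0 - 1*(-2)) = (3 + g)*(0 + 2) = (3 + g)*2 = 6 + 2*g)
P = -6300 (P = 70*(-90) = -6300)
I(r(6)*2, -15)/P + 6681/(-3452) = (6 + 2*(-15))/(-6300) + 6681/(-3452) = (6 - 30)*(-1/6300) + 6681*(-1/3452) = -24*(-1/6300) - 6681/3452 = 2/525 - 6681/3452 = -3500621/1812300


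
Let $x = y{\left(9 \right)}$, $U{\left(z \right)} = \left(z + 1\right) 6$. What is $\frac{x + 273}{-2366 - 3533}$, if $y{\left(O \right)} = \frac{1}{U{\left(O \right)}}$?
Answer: $- \frac{16381}{353940} \approx -0.046282$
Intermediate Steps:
$U{\left(z \right)} = 6 + 6 z$ ($U{\left(z \right)} = \left(1 + z\right) 6 = 6 + 6 z$)
$y{\left(O \right)} = \frac{1}{6 + 6 O}$
$x = \frac{1}{60}$ ($x = \frac{1}{6 \left(1 + 9\right)} = \frac{1}{6 \cdot 10} = \frac{1}{6} \cdot \frac{1}{10} = \frac{1}{60} \approx 0.016667$)
$\frac{x + 273}{-2366 - 3533} = \frac{\frac{1}{60} + 273}{-2366 - 3533} = \frac{16381}{60 \left(-5899\right)} = \frac{16381}{60} \left(- \frac{1}{5899}\right) = - \frac{16381}{353940}$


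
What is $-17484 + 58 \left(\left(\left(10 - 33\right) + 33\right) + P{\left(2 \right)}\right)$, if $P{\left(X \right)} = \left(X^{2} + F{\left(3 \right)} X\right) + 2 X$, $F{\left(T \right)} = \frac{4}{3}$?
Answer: $- \frac{48856}{3} \approx -16285.0$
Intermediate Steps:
$F{\left(T \right)} = \frac{4}{3}$ ($F{\left(T \right)} = 4 \cdot \frac{1}{3} = \frac{4}{3}$)
$P{\left(X \right)} = X^{2} + \frac{10 X}{3}$ ($P{\left(X \right)} = \left(X^{2} + \frac{4 X}{3}\right) + 2 X = X^{2} + \frac{10 X}{3}$)
$-17484 + 58 \left(\left(\left(10 - 33\right) + 33\right) + P{\left(2 \right)}\right) = -17484 + 58 \left(\left(\left(10 - 33\right) + 33\right) + \frac{1}{3} \cdot 2 \left(10 + 3 \cdot 2\right)\right) = -17484 + 58 \left(\left(-23 + 33\right) + \frac{1}{3} \cdot 2 \left(10 + 6\right)\right) = -17484 + 58 \left(10 + \frac{1}{3} \cdot 2 \cdot 16\right) = -17484 + 58 \left(10 + \frac{32}{3}\right) = -17484 + 58 \cdot \frac{62}{3} = -17484 + \frac{3596}{3} = - \frac{48856}{3}$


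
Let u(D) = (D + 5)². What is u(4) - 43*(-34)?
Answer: 1543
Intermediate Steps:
u(D) = (5 + D)²
u(4) - 43*(-34) = (5 + 4)² - 43*(-34) = 9² + 1462 = 81 + 1462 = 1543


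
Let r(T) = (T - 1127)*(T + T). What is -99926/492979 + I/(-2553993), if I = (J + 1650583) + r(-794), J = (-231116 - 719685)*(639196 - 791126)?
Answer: -71215950803539237/1259064915147 ≈ -56563.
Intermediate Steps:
J = 144455195930 (J = -950801*(-151930) = 144455195930)
r(T) = 2*T*(-1127 + T) (r(T) = (-1127 + T)*(2*T) = 2*T*(-1127 + T))
I = 144459897061 (I = (144455195930 + 1650583) + 2*(-794)*(-1127 - 794) = 144456846513 + 2*(-794)*(-1921) = 144456846513 + 3050548 = 144459897061)
-99926/492979 + I/(-2553993) = -99926/492979 + 144459897061/(-2553993) = -99926*1/492979 + 144459897061*(-1/2553993) = -99926/492979 - 144459897061/2553993 = -71215950803539237/1259064915147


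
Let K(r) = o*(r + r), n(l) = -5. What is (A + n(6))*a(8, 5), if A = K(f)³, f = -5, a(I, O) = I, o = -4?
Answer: 511960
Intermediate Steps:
K(r) = -8*r (K(r) = -4*(r + r) = -8*r)
A = 64000 (A = (-8*(-5))³ = 40³ = 64000)
(A + n(6))*a(8, 5) = (64000 - 5)*8 = 63995*8 = 511960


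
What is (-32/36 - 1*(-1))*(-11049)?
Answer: -3683/3 ≈ -1227.7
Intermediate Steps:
(-32/36 - 1*(-1))*(-11049) = (-32*1/36 + 1)*(-11049) = (-8/9 + 1)*(-11049) = (⅑)*(-11049) = -3683/3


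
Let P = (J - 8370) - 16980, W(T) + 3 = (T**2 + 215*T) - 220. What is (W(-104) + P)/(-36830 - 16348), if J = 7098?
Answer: 30019/53178 ≈ 0.56450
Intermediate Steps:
W(T) = -223 + T**2 + 215*T (W(T) = -3 + ((T**2 + 215*T) - 220) = -3 + (-220 + T**2 + 215*T) = -223 + T**2 + 215*T)
P = -18252 (P = (7098 - 8370) - 16980 = -1272 - 16980 = -18252)
(W(-104) + P)/(-36830 - 16348) = ((-223 + (-104)**2 + 215*(-104)) - 18252)/(-36830 - 16348) = ((-223 + 10816 - 22360) - 18252)/(-53178) = (-11767 - 18252)*(-1/53178) = -30019*(-1/53178) = 30019/53178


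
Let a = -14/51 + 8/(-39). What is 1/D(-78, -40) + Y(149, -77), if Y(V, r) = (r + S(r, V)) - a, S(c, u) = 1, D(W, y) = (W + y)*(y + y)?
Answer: -157553379/2086240 ≈ -75.520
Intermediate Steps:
D(W, y) = 2*y*(W + y) (D(W, y) = (W + y)*(2*y) = 2*y*(W + y))
a = -106/221 (a = -14*1/51 + 8*(-1/39) = -14/51 - 8/39 = -106/221 ≈ -0.47964)
Y(V, r) = 327/221 + r (Y(V, r) = (r + 1) - 1*(-106/221) = (1 + r) + 106/221 = 327/221 + r)
1/D(-78, -40) + Y(149, -77) = 1/(2*(-40)*(-78 - 40)) + (327/221 - 77) = 1/(2*(-40)*(-118)) - 16690/221 = 1/9440 - 16690/221 = -157553379/2086240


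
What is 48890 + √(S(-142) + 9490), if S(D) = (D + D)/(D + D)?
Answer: 48890 + √9491 ≈ 48987.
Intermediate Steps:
S(D) = 1 (S(D) = (2*D)/((2*D)) = (2*D)*(1/(2*D)) = 1)
48890 + √(S(-142) + 9490) = 48890 + √(1 + 9490) = 48890 + √9491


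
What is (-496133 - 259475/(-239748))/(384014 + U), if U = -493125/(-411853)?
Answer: -48988528468361677/37918018887691116 ≈ -1.2920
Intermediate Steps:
U = 493125/411853 (U = -493125*(-1/411853) = 493125/411853 ≈ 1.1973)
(-496133 - 259475/(-239748))/(384014 + U) = (-496133 - 259475/(-239748))/(384014 + 493125/411853) = (-496133 - 259475*(-1/239748))/(158157811067/411853) = (-496133 + 259475/239748)*(411853/158157811067) = -118946635009/239748*411853/158157811067 = -48988528468361677/37918018887691116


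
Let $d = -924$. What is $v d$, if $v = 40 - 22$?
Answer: $-16632$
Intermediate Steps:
$v = 18$
$v d = 18 \left(-924\right) = -16632$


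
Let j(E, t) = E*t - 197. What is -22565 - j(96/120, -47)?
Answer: -111652/5 ≈ -22330.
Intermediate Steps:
j(E, t) = -197 + E*t
-22565 - j(96/120, -47) = -22565 - (-197 + (96/120)*(-47)) = -22565 - (-197 + (96*(1/120))*(-47)) = -22565 - (-197 + (⅘)*(-47)) = -22565 - (-197 - 188/5) = -22565 - 1*(-1173/5) = -22565 + 1173/5 = -111652/5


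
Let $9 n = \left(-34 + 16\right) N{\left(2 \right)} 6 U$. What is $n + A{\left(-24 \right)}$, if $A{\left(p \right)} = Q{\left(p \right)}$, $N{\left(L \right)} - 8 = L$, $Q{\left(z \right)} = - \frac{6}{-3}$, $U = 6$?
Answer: $-718$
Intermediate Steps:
$Q{\left(z \right)} = 2$ ($Q{\left(z \right)} = \left(-6\right) \left(- \frac{1}{3}\right) = 2$)
$N{\left(L \right)} = 8 + L$
$A{\left(p \right)} = 2$
$n = -720$ ($n = \frac{\left(-34 + 16\right) \left(8 + 2\right) 6 \cdot 6}{9} = \frac{\left(-18\right) 10 \cdot 6 \cdot 6}{9} = \frac{\left(-18\right) 60 \cdot 6}{9} = \frac{\left(-18\right) 360}{9} = \frac{1}{9} \left(-6480\right) = -720$)
$n + A{\left(-24 \right)} = -720 + 2 = -718$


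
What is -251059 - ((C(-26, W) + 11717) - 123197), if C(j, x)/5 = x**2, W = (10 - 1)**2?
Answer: -172384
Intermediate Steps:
W = 81 (W = 9**2 = 81)
C(j, x) = 5*x**2
-251059 - ((C(-26, W) + 11717) - 123197) = -251059 - ((5*81**2 + 11717) - 123197) = -251059 - ((5*6561 + 11717) - 123197) = -251059 - ((32805 + 11717) - 123197) = -251059 - (44522 - 123197) = -251059 - 1*(-78675) = -251059 + 78675 = -172384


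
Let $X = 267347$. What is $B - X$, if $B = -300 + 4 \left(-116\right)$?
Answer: $-268111$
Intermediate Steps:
$B = -764$ ($B = -300 - 464 = -764$)
$B - X = -764 - 267347 = -268111$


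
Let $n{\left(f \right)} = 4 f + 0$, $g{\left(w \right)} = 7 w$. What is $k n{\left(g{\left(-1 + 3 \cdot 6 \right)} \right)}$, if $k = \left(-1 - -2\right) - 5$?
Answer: $-1904$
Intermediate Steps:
$k = -4$ ($k = \left(-1 + 2\right) - 5 = 1 - 5 = -4$)
$n{\left(f \right)} = 4 f$
$k n{\left(g{\left(-1 + 3 \cdot 6 \right)} \right)} = - 4 \cdot 4 \cdot 7 \left(-1 + 3 \cdot 6\right) = - 4 \cdot 4 \cdot 7 \left(-1 + 18\right) = - 4 \cdot 4 \cdot 7 \cdot 17 = - 4 \cdot 4 \cdot 119 = \left(-4\right) 476 = -1904$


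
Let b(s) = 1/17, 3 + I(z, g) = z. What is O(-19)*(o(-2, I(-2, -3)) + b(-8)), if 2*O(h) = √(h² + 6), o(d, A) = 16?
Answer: 273*√367/34 ≈ 153.82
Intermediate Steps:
I(z, g) = -3 + z
b(s) = 1/17
O(h) = √(6 + h²)/2 (O(h) = √(h² + 6)/2 = √(6 + h²)/2)
O(-19)*(o(-2, I(-2, -3)) + b(-8)) = (√(6 + (-19)²)/2)*(16 + 1/17) = (√(6 + 361)/2)*(273/17) = (√367/2)*(273/17) = 273*√367/34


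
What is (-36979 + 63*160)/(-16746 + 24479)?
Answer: -727/209 ≈ -3.4785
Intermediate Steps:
(-36979 + 63*160)/(-16746 + 24479) = (-36979 + 10080)/7733 = -26899*1/7733 = -727/209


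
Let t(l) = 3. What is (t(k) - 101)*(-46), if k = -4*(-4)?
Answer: 4508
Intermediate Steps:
k = 16
(t(k) - 101)*(-46) = (3 - 101)*(-46) = -98*(-46) = 4508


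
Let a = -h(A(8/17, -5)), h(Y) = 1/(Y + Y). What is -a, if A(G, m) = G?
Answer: 17/16 ≈ 1.0625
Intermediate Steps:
h(Y) = 1/(2*Y)
a = -17/16 (a = -1/(2*(8/17)) = -1/(2*(8*(1/17))) = -1/(2*8/17) = -17/(2*8) = -1*17/16 = -17/16 ≈ -1.0625)
-a = -1*(-17/16) = 17/16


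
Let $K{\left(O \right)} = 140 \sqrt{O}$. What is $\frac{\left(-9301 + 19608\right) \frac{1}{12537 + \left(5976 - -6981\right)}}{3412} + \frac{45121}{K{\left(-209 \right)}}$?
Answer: $\frac{10307}{86985528} - \frac{45121 i \sqrt{209}}{29260} \approx 0.00011849 - 22.293 i$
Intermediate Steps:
$\frac{\left(-9301 + 19608\right) \frac{1}{12537 + \left(5976 - -6981\right)}}{3412} + \frac{45121}{K{\left(-209 \right)}} = \frac{\left(-9301 + 19608\right) \frac{1}{12537 + \left(5976 - -6981\right)}}{3412} + \frac{45121}{140 \sqrt{-209}} = \frac{10307}{12537 + \left(5976 + 6981\right)} \frac{1}{3412} + \frac{45121}{140 i \sqrt{209}} = \frac{10307}{12537 + 12957} \cdot \frac{1}{3412} + \frac{45121}{140 i \sqrt{209}} = \frac{10307}{25494} \cdot \frac{1}{3412} + 45121 \left(- \frac{i \sqrt{209}}{29260}\right) = 10307 \cdot \frac{1}{25494} \cdot \frac{1}{3412} - \frac{45121 i \sqrt{209}}{29260} = \frac{10307}{25494} \cdot \frac{1}{3412} - \frac{45121 i \sqrt{209}}{29260} = \frac{10307}{86985528} - \frac{45121 i \sqrt{209}}{29260}$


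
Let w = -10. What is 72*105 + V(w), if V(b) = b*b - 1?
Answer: 7659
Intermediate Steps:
V(b) = -1 + b² (V(b) = b² - 1 = -1 + b²)
72*105 + V(w) = 72*105 + (-1 + (-10)²) = 7560 + (-1 + 100) = 7560 + 99 = 7659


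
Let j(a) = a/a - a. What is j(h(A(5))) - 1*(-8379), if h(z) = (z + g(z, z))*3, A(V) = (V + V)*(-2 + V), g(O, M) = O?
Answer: 8200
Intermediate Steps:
A(V) = 2*V*(-2 + V) (A(V) = (2*V)*(-2 + V) = 2*V*(-2 + V))
h(z) = 6*z (h(z) = (z + z)*3 = (2*z)*3 = 6*z)
j(a) = 1 - a
j(h(A(5))) - 1*(-8379) = (1 - 6*2*5*(-2 + 5)) - 1*(-8379) = (1 - 6*2*5*3) + 8379 = (1 - 6*30) + 8379 = (1 - 1*180) + 8379 = (1 - 180) + 8379 = -179 + 8379 = 8200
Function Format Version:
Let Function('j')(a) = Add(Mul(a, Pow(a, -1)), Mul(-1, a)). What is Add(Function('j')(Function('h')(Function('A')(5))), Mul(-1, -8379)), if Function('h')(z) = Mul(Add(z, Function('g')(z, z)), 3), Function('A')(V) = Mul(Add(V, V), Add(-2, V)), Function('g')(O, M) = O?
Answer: 8200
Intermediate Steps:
Function('A')(V) = Mul(2, V, Add(-2, V)) (Function('A')(V) = Mul(Mul(2, V), Add(-2, V)) = Mul(2, V, Add(-2, V)))
Function('h')(z) = Mul(6, z) (Function('h')(z) = Mul(Add(z, z), 3) = Mul(Mul(2, z), 3) = Mul(6, z))
Function('j')(a) = Add(1, Mul(-1, a))
Add(Function('j')(Function('h')(Function('A')(5))), Mul(-1, -8379)) = Add(Add(1, Mul(-1, Mul(6, Mul(2, 5, Add(-2, 5))))), Mul(-1, -8379)) = Add(Add(1, Mul(-1, Mul(6, Mul(2, 5, 3)))), 8379) = Add(Add(1, Mul(-1, Mul(6, 30))), 8379) = Add(Add(1, Mul(-1, 180)), 8379) = Add(Add(1, -180), 8379) = Add(-179, 8379) = 8200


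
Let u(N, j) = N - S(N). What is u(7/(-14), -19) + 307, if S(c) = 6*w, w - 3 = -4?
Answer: 625/2 ≈ 312.50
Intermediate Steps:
w = -1 (w = 3 - 4 = -1)
S(c) = -6 (S(c) = 6*(-1) = -6)
u(N, j) = 6 + N (u(N, j) = N - 1*(-6) = N + 6 = 6 + N)
u(7/(-14), -19) + 307 = (6 + 7/(-14)) + 307 = (6 + 7*(-1/14)) + 307 = (6 - ½) + 307 = 11/2 + 307 = 625/2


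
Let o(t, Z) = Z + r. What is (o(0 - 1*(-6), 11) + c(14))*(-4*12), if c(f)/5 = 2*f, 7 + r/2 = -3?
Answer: -6288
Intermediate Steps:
r = -20 (r = -14 + 2*(-3) = -14 - 6 = -20)
c(f) = 10*f (c(f) = 5*(2*f) = 10*f)
o(t, Z) = -20 + Z (o(t, Z) = Z - 20 = -20 + Z)
(o(0 - 1*(-6), 11) + c(14))*(-4*12) = ((-20 + 11) + 10*14)*(-4*12) = (-9 + 140)*(-48) = 131*(-48) = -6288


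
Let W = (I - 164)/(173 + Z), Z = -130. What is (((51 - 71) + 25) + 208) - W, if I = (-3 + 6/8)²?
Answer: 149087/688 ≈ 216.70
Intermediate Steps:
I = 81/16 (I = (-3 + 6*(⅛))² = (-3 + ¾)² = (-9/4)² = 81/16 ≈ 5.0625)
W = -2543/688 (W = (81/16 - 164)/(173 - 130) = -2543/16/43 = -2543/16*1/43 = -2543/688 ≈ -3.6962)
(((51 - 71) + 25) + 208) - W = (((51 - 71) + 25) + 208) - 1*(-2543/688) = ((-20 + 25) + 208) + 2543/688 = (5 + 208) + 2543/688 = 213 + 2543/688 = 149087/688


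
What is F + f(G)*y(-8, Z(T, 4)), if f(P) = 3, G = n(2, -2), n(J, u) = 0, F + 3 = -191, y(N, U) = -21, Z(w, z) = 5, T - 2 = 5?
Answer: -257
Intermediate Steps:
T = 7 (T = 2 + 5 = 7)
F = -194 (F = -3 - 191 = -194)
G = 0
F + f(G)*y(-8, Z(T, 4)) = -194 + 3*(-21) = -194 - 63 = -257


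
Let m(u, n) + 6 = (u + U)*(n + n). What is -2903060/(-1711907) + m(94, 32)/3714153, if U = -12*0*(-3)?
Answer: 10792697569250/6358284519771 ≈ 1.6974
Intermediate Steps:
U = 0 (U = 0*(-3) = 0)
m(u, n) = -6 + 2*n*u (m(u, n) = -6 + (u + 0)*(n + n) = -6 + u*(2*n) = -6 + 2*n*u)
-2903060/(-1711907) + m(94, 32)/3714153 = -2903060/(-1711907) + (-6 + 2*32*94)/3714153 = -2903060*(-1/1711907) + (-6 + 6016)*(1/3714153) = 2903060/1711907 + 6010*(1/3714153) = 2903060/1711907 + 6010/3714153 = 10792697569250/6358284519771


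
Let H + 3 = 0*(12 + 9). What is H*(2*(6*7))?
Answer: -252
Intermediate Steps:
H = -3 (H = -3 + 0*(12 + 9) = -3 + 0*21 = -3 + 0 = -3)
H*(2*(6*7)) = -6*6*7 = -6*42 = -3*84 = -252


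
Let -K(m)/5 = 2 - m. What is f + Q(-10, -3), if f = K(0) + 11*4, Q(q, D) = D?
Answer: 31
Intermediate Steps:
K(m) = -10 + 5*m (K(m) = -5*(2 - m) = -10 + 5*m)
f = 34 (f = (-10 + 5*0) + 11*4 = (-10 + 0) + 44 = -10 + 44 = 34)
f + Q(-10, -3) = 34 - 3 = 31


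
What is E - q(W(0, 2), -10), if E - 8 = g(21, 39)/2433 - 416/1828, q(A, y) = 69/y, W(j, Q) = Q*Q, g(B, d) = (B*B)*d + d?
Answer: 80639203/3706270 ≈ 21.758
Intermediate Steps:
g(B, d) = d + d*B² (g(B, d) = B²*d + d = d*B² + d = d + d*B²)
W(j, Q) = Q²
E = 5506594/370627 (E = 8 + ((39*(1 + 21²))/2433 - 416/1828) = 8 + ((39*(1 + 441))*(1/2433) - 416*1/1828) = 8 + ((39*442)*(1/2433) - 104/457) = 8 + (17238*(1/2433) - 104/457) = 8 + (5746/811 - 104/457) = 8 + 2541578/370627 = 5506594/370627 ≈ 14.858)
E - q(W(0, 2), -10) = 5506594/370627 - 69/(-10) = 5506594/370627 - 69*(-1)/10 = 5506594/370627 - 1*(-69/10) = 5506594/370627 + 69/10 = 80639203/3706270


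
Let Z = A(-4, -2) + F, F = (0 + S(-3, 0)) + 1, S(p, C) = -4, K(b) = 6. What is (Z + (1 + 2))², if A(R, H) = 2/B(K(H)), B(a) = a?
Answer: ⅑ ≈ 0.11111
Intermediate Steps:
A(R, H) = ⅓ (A(R, H) = 2/6 = 2*(⅙) = ⅓)
F = -3 (F = (0 - 4) + 1 = -4 + 1 = -3)
Z = -8/3 (Z = ⅓ - 3 = -8/3 ≈ -2.6667)
(Z + (1 + 2))² = (-8/3 + (1 + 2))² = (-8/3 + 3)² = (⅓)² = ⅑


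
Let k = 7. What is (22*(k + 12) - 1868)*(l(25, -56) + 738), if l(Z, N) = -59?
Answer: -984550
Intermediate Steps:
(22*(k + 12) - 1868)*(l(25, -56) + 738) = (22*(7 + 12) - 1868)*(-59 + 738) = (22*19 - 1868)*679 = (418 - 1868)*679 = -1450*679 = -984550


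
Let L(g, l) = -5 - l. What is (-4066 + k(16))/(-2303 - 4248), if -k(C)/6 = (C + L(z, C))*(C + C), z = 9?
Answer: 3106/6551 ≈ 0.47413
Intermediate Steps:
k(C) = 60*C (k(C) = -6*(C + (-5 - C))*(C + C) = -(-30)*2*C = -(-60)*C = 60*C)
(-4066 + k(16))/(-2303 - 4248) = (-4066 + 60*16)/(-2303 - 4248) = (-4066 + 960)/(-6551) = -3106*(-1/6551) = 3106/6551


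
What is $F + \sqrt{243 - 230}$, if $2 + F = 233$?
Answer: $231 + \sqrt{13} \approx 234.61$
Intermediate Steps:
$F = 231$ ($F = -2 + 233 = 231$)
$F + \sqrt{243 - 230} = 231 + \sqrt{243 - 230} = 231 + \sqrt{13}$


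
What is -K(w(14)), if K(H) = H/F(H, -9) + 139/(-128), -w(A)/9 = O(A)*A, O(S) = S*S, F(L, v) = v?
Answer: -351093/128 ≈ -2742.9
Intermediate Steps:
O(S) = S**2
w(A) = -9*A**3 (w(A) = -9*A**2*A = -9*A**3)
K(H) = -139/128 - H/9 (K(H) = H/(-9) + 139/(-128) = H*(-1/9) + 139*(-1/128) = -H/9 - 139/128 = -139/128 - H/9)
-K(w(14)) = -(-139/128 - (-1)*14**3) = -(-139/128 - (-1)*2744) = -(-139/128 - 1/9*(-24696)) = -(-139/128 + 2744) = -1*351093/128 = -351093/128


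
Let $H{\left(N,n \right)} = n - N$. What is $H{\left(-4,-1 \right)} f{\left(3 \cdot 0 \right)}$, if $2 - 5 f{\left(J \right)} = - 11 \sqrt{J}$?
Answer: $\frac{6}{5} \approx 1.2$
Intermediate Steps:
$f{\left(J \right)} = \frac{2}{5} + \frac{11 \sqrt{J}}{5}$ ($f{\left(J \right)} = \frac{2}{5} - \frac{\left(-11\right) \sqrt{J}}{5} = \frac{2}{5} + \frac{11 \sqrt{J}}{5}$)
$H{\left(-4,-1 \right)} f{\left(3 \cdot 0 \right)} = \left(-1 - -4\right) \left(\frac{2}{5} + \frac{11 \sqrt{3 \cdot 0}}{5}\right) = \left(-1 + 4\right) \left(\frac{2}{5} + \frac{11 \sqrt{0}}{5}\right) = 3 \left(\frac{2}{5} + \frac{11}{5} \cdot 0\right) = 3 \left(\frac{2}{5} + 0\right) = 3 \cdot \frac{2}{5} = \frac{6}{5}$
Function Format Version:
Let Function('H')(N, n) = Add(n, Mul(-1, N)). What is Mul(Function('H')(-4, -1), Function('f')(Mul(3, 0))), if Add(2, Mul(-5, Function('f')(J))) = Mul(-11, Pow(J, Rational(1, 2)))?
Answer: Rational(6, 5) ≈ 1.2000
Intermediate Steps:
Function('f')(J) = Add(Rational(2, 5), Mul(Rational(11, 5), Pow(J, Rational(1, 2)))) (Function('f')(J) = Add(Rational(2, 5), Mul(Rational(-1, 5), Mul(-11, Pow(J, Rational(1, 2))))) = Add(Rational(2, 5), Mul(Rational(11, 5), Pow(J, Rational(1, 2)))))
Mul(Function('H')(-4, -1), Function('f')(Mul(3, 0))) = Mul(Add(-1, Mul(-1, -4)), Add(Rational(2, 5), Mul(Rational(11, 5), Pow(Mul(3, 0), Rational(1, 2))))) = Mul(Add(-1, 4), Add(Rational(2, 5), Mul(Rational(11, 5), Pow(0, Rational(1, 2))))) = Mul(3, Add(Rational(2, 5), Mul(Rational(11, 5), 0))) = Mul(3, Add(Rational(2, 5), 0)) = Mul(3, Rational(2, 5)) = Rational(6, 5)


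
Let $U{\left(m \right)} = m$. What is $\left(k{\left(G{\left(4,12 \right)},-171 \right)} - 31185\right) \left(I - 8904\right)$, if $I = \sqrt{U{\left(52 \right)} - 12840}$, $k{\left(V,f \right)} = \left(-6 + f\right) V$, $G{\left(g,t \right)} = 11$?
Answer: $295007328 - 66264 i \sqrt{3197} \approx 2.9501 \cdot 10^{8} - 3.7467 \cdot 10^{6} i$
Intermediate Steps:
$k{\left(V,f \right)} = V \left(-6 + f\right)$
$I = 2 i \sqrt{3197}$ ($I = \sqrt{52 - 12840} = \sqrt{-12788} = 2 i \sqrt{3197} \approx 113.08 i$)
$\left(k{\left(G{\left(4,12 \right)},-171 \right)} - 31185\right) \left(I - 8904\right) = \left(11 \left(-6 - 171\right) - 31185\right) \left(2 i \sqrt{3197} - 8904\right) = \left(11 \left(-177\right) - 31185\right) \left(-8904 + 2 i \sqrt{3197}\right) = \left(-1947 - 31185\right) \left(-8904 + 2 i \sqrt{3197}\right) = - 33132 \left(-8904 + 2 i \sqrt{3197}\right) = 295007328 - 66264 i \sqrt{3197}$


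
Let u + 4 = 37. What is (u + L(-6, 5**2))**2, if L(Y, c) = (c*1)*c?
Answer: 432964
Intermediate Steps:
L(Y, c) = c**2 (L(Y, c) = c*c = c**2)
u = 33 (u = -4 + 37 = 33)
(u + L(-6, 5**2))**2 = (33 + (5**2)**2)**2 = (33 + 25**2)**2 = (33 + 625)**2 = 658**2 = 432964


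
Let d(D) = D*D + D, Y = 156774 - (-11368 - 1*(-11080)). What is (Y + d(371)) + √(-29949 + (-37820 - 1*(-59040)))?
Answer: 295074 + I*√8729 ≈ 2.9507e+5 + 93.429*I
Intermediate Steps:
Y = 157062 (Y = 156774 - (-11368 + 11080) = 156774 - 1*(-288) = 156774 + 288 = 157062)
d(D) = D + D² (d(D) = D² + D = D + D²)
(Y + d(371)) + √(-29949 + (-37820 - 1*(-59040))) = (157062 + 371*(1 + 371)) + √(-29949 + (-37820 - 1*(-59040))) = (157062 + 371*372) + √(-29949 + (-37820 + 59040)) = (157062 + 138012) + √(-29949 + 21220) = 295074 + √(-8729) = 295074 + I*√8729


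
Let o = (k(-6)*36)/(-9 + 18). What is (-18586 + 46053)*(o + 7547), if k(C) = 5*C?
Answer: 203997409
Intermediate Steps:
o = -120 (o = ((5*(-6))*36)/(-9 + 18) = -30*36/9 = -1080*⅑ = -120)
(-18586 + 46053)*(o + 7547) = (-18586 + 46053)*(-120 + 7547) = 27467*7427 = 203997409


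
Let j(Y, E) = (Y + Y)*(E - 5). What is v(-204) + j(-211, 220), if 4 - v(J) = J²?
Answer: -132342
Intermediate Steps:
j(Y, E) = 2*Y*(-5 + E) (j(Y, E) = (2*Y)*(-5 + E) = 2*Y*(-5 + E))
v(J) = 4 - J²
v(-204) + j(-211, 220) = (4 - 1*(-204)²) + 2*(-211)*(-5 + 220) = (4 - 1*41616) + 2*(-211)*215 = (4 - 41616) - 90730 = -41612 - 90730 = -132342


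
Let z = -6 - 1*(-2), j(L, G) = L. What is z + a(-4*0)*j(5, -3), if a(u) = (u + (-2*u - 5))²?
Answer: 121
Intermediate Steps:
z = -4 (z = -6 + 2 = -4)
a(u) = (-5 - u)² (a(u) = (u + (-5 - 2*u))² = (-5 - u)²)
z + a(-4*0)*j(5, -3) = -4 + (5 - 4*0)²*5 = -4 + (5 + 0)²*5 = -4 + 5²*5 = -4 + 25*5 = -4 + 125 = 121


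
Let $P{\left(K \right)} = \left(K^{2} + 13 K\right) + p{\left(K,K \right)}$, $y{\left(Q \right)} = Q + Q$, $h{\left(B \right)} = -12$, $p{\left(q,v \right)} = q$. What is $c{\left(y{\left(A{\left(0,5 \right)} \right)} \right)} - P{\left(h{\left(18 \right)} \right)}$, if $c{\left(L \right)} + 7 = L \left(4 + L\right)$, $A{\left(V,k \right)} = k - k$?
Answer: $17$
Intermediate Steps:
$A{\left(V,k \right)} = 0$
$y{\left(Q \right)} = 2 Q$
$c{\left(L \right)} = -7 + L \left(4 + L\right)$
$P{\left(K \right)} = K^{2} + 14 K$ ($P{\left(K \right)} = \left(K^{2} + 13 K\right) + K = K^{2} + 14 K$)
$c{\left(y{\left(A{\left(0,5 \right)} \right)} \right)} - P{\left(h{\left(18 \right)} \right)} = \left(-7 + \left(2 \cdot 0\right)^{2} + 4 \cdot 2 \cdot 0\right) - - 12 \left(14 - 12\right) = \left(-7 + 0^{2} + 4 \cdot 0\right) - \left(-12\right) 2 = \left(-7 + 0 + 0\right) - -24 = -7 + 24 = 17$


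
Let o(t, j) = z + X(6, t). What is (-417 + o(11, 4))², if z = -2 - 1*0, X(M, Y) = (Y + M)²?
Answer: 16900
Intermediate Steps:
X(M, Y) = (M + Y)²
z = -2 (z = -2 + 0 = -2)
o(t, j) = -2 + (6 + t)²
(-417 + o(11, 4))² = (-417 + (-2 + (6 + 11)²))² = (-417 + (-2 + 17²))² = (-417 + (-2 + 289))² = (-417 + 287)² = (-130)² = 16900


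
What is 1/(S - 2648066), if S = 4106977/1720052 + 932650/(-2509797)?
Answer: -4316981349444/11431642830624719435 ≈ -3.7763e-7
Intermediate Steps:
S = 8703472055869/4316981349444 (S = 4106977*(1/1720052) + 932650*(-1/2509797) = 4106977/1720052 - 932650/2509797 = 8703472055869/4316981349444 ≈ 2.0161)
1/(S - 2648066) = 1/(8703472055869/4316981349444 - 2648066) = 1/(-11431642830624719435/4316981349444) = -4316981349444/11431642830624719435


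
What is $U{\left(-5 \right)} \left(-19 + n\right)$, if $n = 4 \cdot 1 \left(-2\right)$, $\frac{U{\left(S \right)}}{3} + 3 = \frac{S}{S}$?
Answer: $162$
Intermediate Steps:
$U{\left(S \right)} = -6$ ($U{\left(S \right)} = -9 + 3 \frac{S}{S} = -9 + 3 \cdot 1 = -9 + 3 = -6$)
$n = -8$ ($n = 4 \left(-2\right) = -8$)
$U{\left(-5 \right)} \left(-19 + n\right) = - 6 \left(-19 - 8\right) = \left(-6\right) \left(-27\right) = 162$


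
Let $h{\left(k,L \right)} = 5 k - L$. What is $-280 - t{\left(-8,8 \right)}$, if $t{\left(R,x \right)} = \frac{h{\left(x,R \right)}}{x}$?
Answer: $-286$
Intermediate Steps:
$h{\left(k,L \right)} = - L + 5 k$
$t{\left(R,x \right)} = \frac{- R + 5 x}{x}$
$-280 - t{\left(-8,8 \right)} = -280 - \left(5 - - \frac{8}{8}\right) = -280 - \left(5 - \left(-8\right) \frac{1}{8}\right) = -280 - \left(5 + 1\right) = -280 - 6 = -286$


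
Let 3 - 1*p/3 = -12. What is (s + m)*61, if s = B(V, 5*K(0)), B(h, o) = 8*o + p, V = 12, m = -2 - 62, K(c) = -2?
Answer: -6039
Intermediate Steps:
m = -64
p = 45 (p = 9 - 3*(-12) = 9 + 36 = 45)
B(h, o) = 45 + 8*o (B(h, o) = 8*o + 45 = 45 + 8*o)
s = -35 (s = 45 + 8*(5*(-2)) = 45 + 8*(-10) = 45 - 80 = -35)
(s + m)*61 = (-35 - 64)*61 = -99*61 = -6039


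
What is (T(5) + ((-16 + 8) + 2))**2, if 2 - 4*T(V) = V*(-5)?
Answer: 9/16 ≈ 0.56250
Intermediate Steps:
T(V) = 1/2 + 5*V/4 (T(V) = 1/2 - V*(-5)/4 = 1/2 - (-5)*V/4 = 1/2 + 5*V/4)
(T(5) + ((-16 + 8) + 2))**2 = ((1/2 + (5/4)*5) + ((-16 + 8) + 2))**2 = ((1/2 + 25/4) + (-8 + 2))**2 = (27/4 - 6)**2 = (3/4)**2 = 9/16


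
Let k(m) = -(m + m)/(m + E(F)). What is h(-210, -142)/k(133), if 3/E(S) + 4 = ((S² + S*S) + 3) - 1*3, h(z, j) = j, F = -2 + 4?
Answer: 37985/532 ≈ 71.400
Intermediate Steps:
F = 2
E(S) = 3/(-4 + 2*S²) (E(S) = 3/(-4 + (((S² + S*S) + 3) - 1*3)) = 3/(-4 + (((S² + S²) + 3) - 3)) = 3/(-4 + ((2*S² + 3) - 3)) = 3/(-4 + ((3 + 2*S²) - 3)) = 3/(-4 + 2*S²))
k(m) = -2*m/(¾ + m) (k(m) = -(m + m)/(m + 3/(2*(-2 + 2²))) = -2*m/(m + 3/(2*(-2 + 4))) = -2*m/(m + (3/2)/2) = -2*m/(m + (3/2)*(½)) = -2*m/(m + ¾) = -2*m/(¾ + m))
h(-210, -142)/k(133) = -142/((-8*133/(3 + 4*133))) = -142/((-8*133/(3 + 532))) = -142/((-8*133/535)) = -142/((-8*133*1/535)) = -142/(-1064/535) = -142*(-535/1064) = 37985/532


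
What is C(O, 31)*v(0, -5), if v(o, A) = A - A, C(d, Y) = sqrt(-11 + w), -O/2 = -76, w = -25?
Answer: 0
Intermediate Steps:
O = 152 (O = -2*(-76) = 152)
C(d, Y) = 6*I (C(d, Y) = sqrt(-11 - 25) = sqrt(-36) = 6*I)
v(o, A) = 0
C(O, 31)*v(0, -5) = (6*I)*0 = 0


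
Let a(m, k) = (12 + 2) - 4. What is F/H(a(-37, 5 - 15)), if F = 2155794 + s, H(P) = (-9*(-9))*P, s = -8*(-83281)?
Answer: 1411021/405 ≈ 3484.0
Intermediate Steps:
a(m, k) = 10 (a(m, k) = 14 - 4 = 10)
s = 666248
H(P) = 81*P
F = 2822042 (F = 2155794 + 666248 = 2822042)
F/H(a(-37, 5 - 15)) = 2822042/((81*10)) = 2822042/810 = 2822042*(1/810) = 1411021/405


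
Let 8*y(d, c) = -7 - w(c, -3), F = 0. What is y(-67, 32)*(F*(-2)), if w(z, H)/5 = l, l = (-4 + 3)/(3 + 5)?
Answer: 0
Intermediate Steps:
l = -⅛ (l = -1/8 = -1*⅛ = -⅛ ≈ -0.12500)
w(z, H) = -5/8 (w(z, H) = 5*(-⅛) = -5/8)
y(d, c) = -51/64 (y(d, c) = (-7 - 1*(-5/8))/8 = (-7 + 5/8)/8 = (⅛)*(-51/8) = -51/64)
y(-67, 32)*(F*(-2)) = -0*(-2) = -51/64*0 = 0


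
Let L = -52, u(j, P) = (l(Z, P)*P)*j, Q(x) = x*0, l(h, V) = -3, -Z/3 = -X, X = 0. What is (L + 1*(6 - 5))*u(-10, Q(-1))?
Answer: 0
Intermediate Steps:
Z = 0 (Z = -(-3)*0 = -3*0 = 0)
Q(x) = 0
u(j, P) = -3*P*j (u(j, P) = (-3*P)*j = -3*P*j)
(L + 1*(6 - 5))*u(-10, Q(-1)) = (-52 + 1*(6 - 5))*(-3*0*(-10)) = (-52 + 1*1)*0 = (-52 + 1)*0 = -51*0 = 0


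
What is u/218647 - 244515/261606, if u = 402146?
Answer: 17247111757/19066455694 ≈ 0.90458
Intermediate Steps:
u/218647 - 244515/261606 = 402146/218647 - 244515/261606 = 402146*(1/218647) - 244515*1/261606 = 402146/218647 - 81505/87202 = 17247111757/19066455694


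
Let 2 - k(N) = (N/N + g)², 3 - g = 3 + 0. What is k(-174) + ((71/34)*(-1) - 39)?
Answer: -1363/34 ≈ -40.088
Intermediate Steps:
g = 0 (g = 3 - (3 + 0) = 3 - 1*3 = 3 - 3 = 0)
k(N) = 1 (k(N) = 2 - (N/N + 0)² = 2 - (1 + 0)² = 2 - 1*1² = 2 - 1*1 = 2 - 1 = 1)
k(-174) + ((71/34)*(-1) - 39) = 1 + ((71/34)*(-1) - 39) = 1 + (-71/34 - 39) = 1 - 1397/34 = -1363/34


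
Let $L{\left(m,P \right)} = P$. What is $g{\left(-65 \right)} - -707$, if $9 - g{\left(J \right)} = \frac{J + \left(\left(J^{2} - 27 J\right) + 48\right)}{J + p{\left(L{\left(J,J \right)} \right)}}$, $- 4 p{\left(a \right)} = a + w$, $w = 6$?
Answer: $\frac{2504}{3} \approx 834.67$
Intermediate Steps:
$p{\left(a \right)} = - \frac{3}{2} - \frac{a}{4}$ ($p{\left(a \right)} = - \frac{a + 6}{4} = - \frac{6 + a}{4} = - \frac{3}{2} - \frac{a}{4}$)
$g{\left(J \right)} = 9 - \frac{48 + J^{2} - 26 J}{- \frac{3}{2} + \frac{3 J}{4}}$ ($g{\left(J \right)} = 9 - \frac{J + \left(\left(J^{2} - 27 J\right) + 48\right)}{J - \left(\frac{3}{2} + \frac{J}{4}\right)} = 9 - \frac{J + \left(48 + J^{2} - 27 J\right)}{- \frac{3}{2} + \frac{3 J}{4}} = 9 - \frac{48 + J^{2} - 26 J}{- \frac{3}{2} + \frac{3 J}{4}}$)
$g{\left(-65 \right)} - -707 = \left(41 - - \frac{260}{3}\right) - -707 = \left(41 + \frac{260}{3}\right) + 707 = \frac{383}{3} + 707 = \frac{2504}{3}$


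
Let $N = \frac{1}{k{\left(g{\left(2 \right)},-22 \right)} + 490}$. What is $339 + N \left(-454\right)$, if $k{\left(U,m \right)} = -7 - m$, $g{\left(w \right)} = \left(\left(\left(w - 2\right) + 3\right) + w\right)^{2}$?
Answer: $\frac{170741}{505} \approx 338.1$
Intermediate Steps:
$g{\left(w \right)} = \left(1 + 2 w\right)^{2}$ ($g{\left(w \right)} = \left(\left(\left(-2 + w\right) + 3\right) + w\right)^{2} = \left(\left(1 + w\right) + w\right)^{2} = \left(1 + 2 w\right)^{2}$)
$N = \frac{1}{505}$ ($N = \frac{1}{\left(-7 - -22\right) + 490} = \frac{1}{\left(-7 + 22\right) + 490} = \frac{1}{15 + 490} = \frac{1}{505} \approx 0.0019802$)
$339 + N \left(-454\right) = 339 + \frac{1}{505} \left(-454\right) = 339 - \frac{454}{505} = \frac{170741}{505}$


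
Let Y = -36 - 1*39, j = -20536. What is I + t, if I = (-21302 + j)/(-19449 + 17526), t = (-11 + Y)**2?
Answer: 4754782/641 ≈ 7417.8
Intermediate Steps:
Y = -75 (Y = -36 - 39 = -75)
t = 7396 (t = (-11 - 75)**2 = (-86)**2 = 7396)
I = 13946/641 (I = (-21302 - 20536)/(-19449 + 17526) = -41838/(-1923) = -41838*(-1/1923) = 13946/641 ≈ 21.757)
I + t = 13946/641 + 7396 = 4754782/641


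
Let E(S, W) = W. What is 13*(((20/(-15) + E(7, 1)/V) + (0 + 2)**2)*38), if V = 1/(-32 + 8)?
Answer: -31616/3 ≈ -10539.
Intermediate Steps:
V = -1/24 (V = 1/(-24) = -1/24 ≈ -0.041667)
13*(((20/(-15) + E(7, 1)/V) + (0 + 2)**2)*38) = 13*(((20/(-15) + 1/(-1/24)) + (0 + 2)**2)*38) = 13*(((20*(-1/15) + 1*(-24)) + 2**2)*38) = 13*(((-4/3 - 24) + 4)*38) = 13*((-76/3 + 4)*38) = 13*(-64/3*38) = 13*(-2432/3) = -31616/3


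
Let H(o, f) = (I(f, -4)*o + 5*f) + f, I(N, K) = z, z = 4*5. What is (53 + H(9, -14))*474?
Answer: 70626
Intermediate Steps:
z = 20
I(N, K) = 20
H(o, f) = 6*f + 20*o (H(o, f) = (20*o + 5*f) + f = (5*f + 20*o) + f = 6*f + 20*o)
(53 + H(9, -14))*474 = (53 + (6*(-14) + 20*9))*474 = (53 + (-84 + 180))*474 = (53 + 96)*474 = 149*474 = 70626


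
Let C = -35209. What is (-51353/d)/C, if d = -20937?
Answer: -51353/737170833 ≈ -6.9662e-5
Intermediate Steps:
(-51353/d)/C = -51353/(-20937)/(-35209) = -51353*(-1/20937)*(-1/35209) = (51353/20937)*(-1/35209) = -51353/737170833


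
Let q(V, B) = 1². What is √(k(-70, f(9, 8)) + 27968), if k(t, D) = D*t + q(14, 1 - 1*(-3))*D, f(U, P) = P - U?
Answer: 23*√53 ≈ 167.44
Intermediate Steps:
q(V, B) = 1
k(t, D) = D + D*t (k(t, D) = D*t + 1*D = D*t + D = D + D*t)
√(k(-70, f(9, 8)) + 27968) = √((8 - 1*9)*(1 - 70) + 27968) = √((8 - 9)*(-69) + 27968) = √(-1*(-69) + 27968) = √(69 + 27968) = √28037 = 23*√53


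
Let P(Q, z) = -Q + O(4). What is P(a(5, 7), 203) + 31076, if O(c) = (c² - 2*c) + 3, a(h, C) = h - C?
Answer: 31089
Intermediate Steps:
O(c) = 3 + c² - 2*c
P(Q, z) = 11 - Q (P(Q, z) = -Q + (3 + 4² - 2*4) = -Q + (3 + 16 - 8) = -Q + 11 = 11 - Q)
P(a(5, 7), 203) + 31076 = (11 - (5 - 1*7)) + 31076 = (11 - (5 - 7)) + 31076 = (11 - 1*(-2)) + 31076 = (11 + 2) + 31076 = 13 + 31076 = 31089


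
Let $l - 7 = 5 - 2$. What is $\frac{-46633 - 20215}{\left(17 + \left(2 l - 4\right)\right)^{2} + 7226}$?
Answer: $- \frac{66848}{8315} \approx -8.0394$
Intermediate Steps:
$l = 10$ ($l = 7 + \left(5 - 2\right) = 7 + 3 = 10$)
$\frac{-46633 - 20215}{\left(17 + \left(2 l - 4\right)\right)^{2} + 7226} = \frac{-46633 - 20215}{\left(17 + \left(2 \cdot 10 - 4\right)\right)^{2} + 7226} = - \frac{66848}{\left(17 + \left(20 - 4\right)\right)^{2} + 7226} = - \frac{66848}{\left(17 + 16\right)^{2} + 7226} = - \frac{66848}{33^{2} + 7226} = - \frac{66848}{1089 + 7226} = - \frac{66848}{8315}$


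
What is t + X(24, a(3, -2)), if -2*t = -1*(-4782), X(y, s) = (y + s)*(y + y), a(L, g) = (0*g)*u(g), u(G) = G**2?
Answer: -1239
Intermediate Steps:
a(L, g) = 0 (a(L, g) = (0*g)*g**2 = 0*g**2 = 0)
X(y, s) = 2*y*(s + y) (X(y, s) = (s + y)*(2*y) = 2*y*(s + y))
t = -2391 (t = -(-1)*(-4782)/2 = -1/2*4782 = -2391)
t + X(24, a(3, -2)) = -2391 + 2*24*(0 + 24) = -2391 + 2*24*24 = -2391 + 1152 = -1239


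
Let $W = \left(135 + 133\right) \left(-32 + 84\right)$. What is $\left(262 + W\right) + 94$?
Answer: $14292$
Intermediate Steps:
$W = 13936$ ($W = 268 \cdot 52 = 13936$)
$\left(262 + W\right) + 94 = \left(262 + 13936\right) + 94 = 14198 + 94 = 14292$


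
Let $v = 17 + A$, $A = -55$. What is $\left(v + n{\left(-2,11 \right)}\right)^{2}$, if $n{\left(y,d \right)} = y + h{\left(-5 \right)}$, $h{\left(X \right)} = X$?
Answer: $2025$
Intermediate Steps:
$v = -38$ ($v = 17 - 55 = -38$)
$n{\left(y,d \right)} = -5 + y$ ($n{\left(y,d \right)} = y - 5 = -5 + y$)
$\left(v + n{\left(-2,11 \right)}\right)^{2} = \left(-38 - 7\right)^{2} = \left(-45\right)^{2} = 2025$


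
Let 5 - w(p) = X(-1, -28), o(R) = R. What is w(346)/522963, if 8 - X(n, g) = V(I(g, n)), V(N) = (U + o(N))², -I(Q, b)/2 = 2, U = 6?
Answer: 1/522963 ≈ 1.9122e-6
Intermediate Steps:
I(Q, b) = -4 (I(Q, b) = -2*2 = -4)
V(N) = (6 + N)²
X(n, g) = 4 (X(n, g) = 8 - (6 - 4)² = 8 - 1*2² = 8 - 1*4 = 8 - 4 = 4)
w(p) = 1 (w(p) = 5 - 1*4 = 5 - 4 = 1)
w(346)/522963 = 1/522963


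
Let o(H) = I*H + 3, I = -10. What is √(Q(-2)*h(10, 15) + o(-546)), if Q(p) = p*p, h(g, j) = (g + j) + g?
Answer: √5603 ≈ 74.853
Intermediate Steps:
h(g, j) = j + 2*g
Q(p) = p²
o(H) = 3 - 10*H (o(H) = -10*H + 3 = 3 - 10*H)
√(Q(-2)*h(10, 15) + o(-546)) = √((-2)²*(15 + 2*10) + (3 - 10*(-546))) = √(4*(15 + 20) + (3 + 5460)) = √(4*35 + 5463) = √(140 + 5463) = √5603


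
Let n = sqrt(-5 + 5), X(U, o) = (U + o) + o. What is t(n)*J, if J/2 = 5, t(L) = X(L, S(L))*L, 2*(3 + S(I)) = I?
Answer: 0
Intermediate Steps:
S(I) = -3 + I/2
X(U, o) = U + 2*o
n = 0 (n = sqrt(0) = 0)
t(L) = L*(-6 + 2*L) (t(L) = (L + 2*(-3 + L/2))*L = (L + (-6 + L))*L = (-6 + 2*L)*L = L*(-6 + 2*L))
J = 10 (J = 2*5 = 10)
t(n)*J = (2*0*(-3 + 0))*10 = (2*0*(-3))*10 = 0*10 = 0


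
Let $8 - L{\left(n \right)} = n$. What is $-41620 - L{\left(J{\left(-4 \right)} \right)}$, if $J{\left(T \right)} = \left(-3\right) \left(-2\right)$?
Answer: $-41622$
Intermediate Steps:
$J{\left(T \right)} = 6$
$L{\left(n \right)} = 8 - n$
$-41620 - L{\left(J{\left(-4 \right)} \right)} = -41620 - \left(8 - 6\right) = -41620 - 2 = -41622$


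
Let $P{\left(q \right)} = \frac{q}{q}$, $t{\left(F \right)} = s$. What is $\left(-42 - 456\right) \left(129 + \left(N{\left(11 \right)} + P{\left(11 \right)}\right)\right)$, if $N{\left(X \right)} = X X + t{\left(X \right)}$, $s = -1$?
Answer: $-124500$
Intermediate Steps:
$t{\left(F \right)} = -1$
$P{\left(q \right)} = 1$
$N{\left(X \right)} = -1 + X^{2}$ ($N{\left(X \right)} = X X - 1 = X^{2} - 1 = -1 + X^{2}$)
$\left(-42 - 456\right) \left(129 + \left(N{\left(11 \right)} + P{\left(11 \right)}\right)\right) = \left(-42 - 456\right) \left(129 + \left(\left(-1 + 11^{2}\right) + 1\right)\right) = - 498 \left(129 + \left(\left(-1 + 121\right) + 1\right)\right) = - 498 \left(129 + \left(120 + 1\right)\right) = - 498 \left(129 + 121\right) = \left(-498\right) 250 = -124500$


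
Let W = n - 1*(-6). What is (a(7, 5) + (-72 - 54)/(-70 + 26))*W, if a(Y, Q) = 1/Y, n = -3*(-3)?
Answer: 6945/154 ≈ 45.097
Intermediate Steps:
n = 9
W = 15 (W = 9 - 1*(-6) = 9 + 6 = 15)
(a(7, 5) + (-72 - 54)/(-70 + 26))*W = (1/7 + (-72 - 54)/(-70 + 26))*15 = (⅐ - 126/(-44))*15 = (⅐ - 126*(-1/44))*15 = (⅐ + 63/22)*15 = (463/154)*15 = 6945/154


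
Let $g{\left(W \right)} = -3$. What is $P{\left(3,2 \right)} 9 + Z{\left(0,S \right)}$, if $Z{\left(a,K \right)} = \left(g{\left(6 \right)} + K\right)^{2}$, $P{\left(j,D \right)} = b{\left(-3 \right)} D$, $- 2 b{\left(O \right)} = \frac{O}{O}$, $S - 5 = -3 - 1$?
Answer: $-5$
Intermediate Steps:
$S = 1$ ($S = 5 - 4 = 1$)
$b{\left(O \right)} = - \frac{1}{2}$ ($b{\left(O \right)} = - \frac{O \frac{1}{O}}{2} = \left(- \frac{1}{2}\right) 1 = - \frac{1}{2}$)
$P{\left(j,D \right)} = - \frac{D}{2}$
$Z{\left(a,K \right)} = \left(-3 + K\right)^{2}$
$P{\left(3,2 \right)} 9 + Z{\left(0,S \right)} = \left(- \frac{1}{2}\right) 2 \cdot 9 + \left(-3 + 1\right)^{2} = \left(-1\right) 9 + \left(-2\right)^{2} = -9 + 4 = -5$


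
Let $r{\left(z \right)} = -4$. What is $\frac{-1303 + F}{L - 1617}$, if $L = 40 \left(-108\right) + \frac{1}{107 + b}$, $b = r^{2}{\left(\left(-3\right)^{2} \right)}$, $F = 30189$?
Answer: $- \frac{1776489}{365125} \approx -4.8654$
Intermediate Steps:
$b = 16$ ($b = \left(-4\right)^{2} = 16$)
$L = - \frac{531359}{123}$ ($L = 40 \left(-108\right) + \frac{1}{107 + 16} = -4320 + \frac{1}{123} = - \frac{531359}{123} \approx -4320.0$)
$\frac{-1303 + F}{L - 1617} = \frac{-1303 + 30189}{- \frac{531359}{123} - 1617} = \frac{28886}{- \frac{730250}{123}} = 28886 \left(- \frac{123}{730250}\right) = - \frac{1776489}{365125}$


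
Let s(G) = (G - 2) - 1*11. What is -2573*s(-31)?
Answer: 113212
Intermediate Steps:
s(G) = -13 + G (s(G) = (-2 + G) - 11 = -13 + G)
-2573*s(-31) = -2573*(-13 - 31) = -2573*(-44) = 113212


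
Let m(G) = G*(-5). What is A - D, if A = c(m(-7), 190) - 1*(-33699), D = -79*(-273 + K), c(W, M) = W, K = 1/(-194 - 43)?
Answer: 36500/3 ≈ 12167.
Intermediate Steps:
K = -1/237 (K = 1/(-237) = -1/237 ≈ -0.0042194)
m(G) = -5*G
D = 64702/3 (D = -79*(-273 - 1/237) = -79*(-64702/237) = 64702/3 ≈ 21567.)
A = 33734 (A = -5*(-7) - 1*(-33699) = 35 + 33699 = 33734)
A - D = 33734 - 1*64702/3 = 33734 - 64702/3 = 36500/3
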